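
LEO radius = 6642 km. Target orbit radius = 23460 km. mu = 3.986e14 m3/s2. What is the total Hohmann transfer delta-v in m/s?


V1 = sqrt(mu/r1) = 7746.74 m/s
dV1 = V1*(sqrt(2*r2/(r1+r2)) - 1) = 1924.91 m/s
V2 = sqrt(mu/r2) = 4121.97 m/s
dV2 = V2*(1 - sqrt(2*r1/(r1+r2))) = 1383.73 m/s
Total dV = 3309 m/s

3309 m/s


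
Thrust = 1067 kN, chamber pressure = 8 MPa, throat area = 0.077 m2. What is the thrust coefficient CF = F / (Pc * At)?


CF = 1067000 / (8e6 * 0.077) = 1.73

1.73


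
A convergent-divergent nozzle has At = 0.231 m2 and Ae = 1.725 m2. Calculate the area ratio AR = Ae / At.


AR = 1.725 / 0.231 = 7.5

7.5


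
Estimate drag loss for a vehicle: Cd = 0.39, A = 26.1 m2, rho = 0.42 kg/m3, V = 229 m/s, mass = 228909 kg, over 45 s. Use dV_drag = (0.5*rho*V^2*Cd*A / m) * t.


D = 0.5 * 0.42 * 229^2 * 0.39 * 26.1 = 112097.36 N
a = 112097.36 / 228909 = 0.4897 m/s2
dV = 0.4897 * 45 = 22.0 m/s

22.0 m/s


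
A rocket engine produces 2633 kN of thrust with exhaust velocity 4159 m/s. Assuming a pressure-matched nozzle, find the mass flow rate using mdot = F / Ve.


mdot = F / Ve = 2633000 / 4159 = 633.1 kg/s

633.1 kg/s


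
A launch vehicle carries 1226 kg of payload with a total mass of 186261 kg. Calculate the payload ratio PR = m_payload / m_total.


PR = 1226 / 186261 = 0.0066

0.0066


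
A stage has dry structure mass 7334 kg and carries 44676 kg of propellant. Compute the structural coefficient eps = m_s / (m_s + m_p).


eps = 7334 / (7334 + 44676) = 0.141

0.141


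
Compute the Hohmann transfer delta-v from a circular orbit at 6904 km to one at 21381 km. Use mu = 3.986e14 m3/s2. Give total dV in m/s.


V1 = sqrt(mu/r1) = 7598.33 m/s
dV1 = V1*(sqrt(2*r2/(r1+r2)) - 1) = 1744.3 m/s
V2 = sqrt(mu/r2) = 4317.72 m/s
dV2 = V2*(1 - sqrt(2*r1/(r1+r2))) = 1300.95 m/s
Total dV = 3045 m/s

3045 m/s


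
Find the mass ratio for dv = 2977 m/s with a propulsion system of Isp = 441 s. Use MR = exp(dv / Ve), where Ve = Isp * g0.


Ve = 441 * 9.81 = 4326.21 m/s
MR = exp(2977 / 4326.21) = 1.99

1.99


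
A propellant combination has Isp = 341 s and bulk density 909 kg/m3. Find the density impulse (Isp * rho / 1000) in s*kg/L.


rho*Isp = 341 * 909 / 1000 = 310 s*kg/L

310 s*kg/L


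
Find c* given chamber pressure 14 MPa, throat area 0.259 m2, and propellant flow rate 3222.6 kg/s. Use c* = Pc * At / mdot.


c* = 14e6 * 0.259 / 3222.6 = 1125 m/s

1125 m/s


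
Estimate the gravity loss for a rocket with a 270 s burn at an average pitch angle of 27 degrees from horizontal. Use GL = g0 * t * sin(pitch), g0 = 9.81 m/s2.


GL = 9.81 * 270 * sin(27 deg) = 1202 m/s

1202 m/s


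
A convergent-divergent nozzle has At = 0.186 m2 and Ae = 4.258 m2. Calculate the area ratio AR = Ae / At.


AR = 4.258 / 0.186 = 22.9

22.9


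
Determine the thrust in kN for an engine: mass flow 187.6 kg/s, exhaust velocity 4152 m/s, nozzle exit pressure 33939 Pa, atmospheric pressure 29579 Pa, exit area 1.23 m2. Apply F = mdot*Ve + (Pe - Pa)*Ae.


F = 187.6 * 4152 + (33939 - 29579) * 1.23 = 784278.0 N = 784.3 kN

784.3 kN


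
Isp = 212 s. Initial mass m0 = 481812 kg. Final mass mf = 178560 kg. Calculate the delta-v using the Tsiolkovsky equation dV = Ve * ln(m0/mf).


Ve = 212 * 9.81 = 2079.72 m/s
dV = 2079.72 * ln(481812/178560) = 2064 m/s

2064 m/s


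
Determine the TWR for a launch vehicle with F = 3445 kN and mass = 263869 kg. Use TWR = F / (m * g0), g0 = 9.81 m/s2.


TWR = 3445000 / (263869 * 9.81) = 1.33

1.33


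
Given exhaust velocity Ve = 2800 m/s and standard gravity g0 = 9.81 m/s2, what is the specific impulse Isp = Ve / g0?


Isp = Ve / g0 = 2800 / 9.81 = 285.4 s

285.4 s


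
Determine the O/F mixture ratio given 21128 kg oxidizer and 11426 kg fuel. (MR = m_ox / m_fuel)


MR = 21128 / 11426 = 1.85

1.85


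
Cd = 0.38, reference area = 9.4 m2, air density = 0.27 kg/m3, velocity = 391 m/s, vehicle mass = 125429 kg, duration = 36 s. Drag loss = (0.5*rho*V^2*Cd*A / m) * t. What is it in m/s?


D = 0.5 * 0.27 * 391^2 * 0.38 * 9.4 = 73722.28 N
a = 73722.28 / 125429 = 0.5878 m/s2
dV = 0.5878 * 36 = 21.2 m/s

21.2 m/s


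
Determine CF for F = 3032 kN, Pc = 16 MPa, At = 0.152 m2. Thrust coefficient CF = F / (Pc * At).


CF = 3032000 / (16e6 * 0.152) = 1.25

1.25


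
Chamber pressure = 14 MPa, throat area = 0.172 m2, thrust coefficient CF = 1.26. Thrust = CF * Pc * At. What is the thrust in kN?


F = 1.26 * 14e6 * 0.172 = 3.0341e+06 N = 3034.1 kN

3034.1 kN


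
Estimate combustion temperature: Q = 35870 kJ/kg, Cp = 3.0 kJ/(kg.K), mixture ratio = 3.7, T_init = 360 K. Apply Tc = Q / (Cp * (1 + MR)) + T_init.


Tc = 35870 / (3.0 * (1 + 3.7)) + 360 = 2904 K

2904 K


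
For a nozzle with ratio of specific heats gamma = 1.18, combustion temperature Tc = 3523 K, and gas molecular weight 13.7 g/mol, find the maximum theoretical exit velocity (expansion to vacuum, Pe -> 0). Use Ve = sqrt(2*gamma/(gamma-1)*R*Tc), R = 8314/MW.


R = 8314 / 13.7 = 606.86 J/(kg.K)
Ve = sqrt(2 * 1.18 / (1.18 - 1) * 606.86 * 3523) = 5294 m/s

5294 m/s


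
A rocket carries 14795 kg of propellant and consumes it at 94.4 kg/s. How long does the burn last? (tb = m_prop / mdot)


tb = 14795 / 94.4 = 156.7 s

156.7 s


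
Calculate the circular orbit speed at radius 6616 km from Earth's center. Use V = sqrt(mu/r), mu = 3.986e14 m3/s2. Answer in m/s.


V = sqrt(3.986e14 / 6616000) = 7762 m/s

7762 m/s


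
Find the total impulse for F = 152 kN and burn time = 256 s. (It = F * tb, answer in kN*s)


It = 152 * 256 = 38912 kN*s

38912 kN*s


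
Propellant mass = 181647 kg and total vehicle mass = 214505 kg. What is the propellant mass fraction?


PMF = 181647 / 214505 = 0.847

0.847


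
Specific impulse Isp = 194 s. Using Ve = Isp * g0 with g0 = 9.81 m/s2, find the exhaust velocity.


Ve = Isp * g0 = 194 * 9.81 = 1903.1 m/s

1903.1 m/s


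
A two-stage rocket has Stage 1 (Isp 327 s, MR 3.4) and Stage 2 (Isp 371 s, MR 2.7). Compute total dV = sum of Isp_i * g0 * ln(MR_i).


dV1 = 327 * 9.81 * ln(3.4) = 3925.7 m/s
dV2 = 371 * 9.81 * ln(2.7) = 3614.9 m/s
Total dV = 3925.7 + 3614.9 = 7540.6 m/s ~ 7541 m/s

7541 m/s


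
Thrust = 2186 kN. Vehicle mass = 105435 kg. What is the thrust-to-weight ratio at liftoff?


TWR = 2186000 / (105435 * 9.81) = 2.11

2.11


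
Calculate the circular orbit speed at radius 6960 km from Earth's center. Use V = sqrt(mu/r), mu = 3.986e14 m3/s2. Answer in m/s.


V = sqrt(3.986e14 / 6960000) = 7568 m/s

7568 m/s


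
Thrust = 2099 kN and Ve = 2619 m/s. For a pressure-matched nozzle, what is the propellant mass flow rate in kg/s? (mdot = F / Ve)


mdot = F / Ve = 2099000 / 2619 = 801.5 kg/s

801.5 kg/s


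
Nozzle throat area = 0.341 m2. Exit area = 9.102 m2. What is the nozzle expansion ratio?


AR = 9.102 / 0.341 = 26.7

26.7


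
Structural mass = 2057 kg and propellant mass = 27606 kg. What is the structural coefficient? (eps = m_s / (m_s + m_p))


eps = 2057 / (2057 + 27606) = 0.0693

0.0693


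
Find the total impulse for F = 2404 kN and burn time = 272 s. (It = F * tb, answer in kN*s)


It = 2404 * 272 = 653888 kN*s

653888 kN*s


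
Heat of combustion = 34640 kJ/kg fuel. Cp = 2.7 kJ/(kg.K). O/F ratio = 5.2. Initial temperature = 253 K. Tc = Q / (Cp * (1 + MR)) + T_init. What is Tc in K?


Tc = 34640 / (2.7 * (1 + 5.2)) + 253 = 2322 K

2322 K


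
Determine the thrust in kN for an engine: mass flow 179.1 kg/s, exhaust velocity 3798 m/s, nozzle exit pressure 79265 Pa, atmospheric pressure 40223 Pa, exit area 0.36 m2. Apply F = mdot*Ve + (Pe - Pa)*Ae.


F = 179.1 * 3798 + (79265 - 40223) * 0.36 = 694277.0 N = 694.3 kN

694.3 kN


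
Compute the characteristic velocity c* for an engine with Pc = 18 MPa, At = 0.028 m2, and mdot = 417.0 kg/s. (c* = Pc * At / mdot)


c* = 18e6 * 0.028 / 417.0 = 1209 m/s

1209 m/s


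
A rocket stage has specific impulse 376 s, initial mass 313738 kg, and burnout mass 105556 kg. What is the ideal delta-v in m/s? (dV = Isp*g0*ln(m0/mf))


Ve = 376 * 9.81 = 3688.56 m/s
dV = 3688.56 * ln(313738/105556) = 4018 m/s

4018 m/s


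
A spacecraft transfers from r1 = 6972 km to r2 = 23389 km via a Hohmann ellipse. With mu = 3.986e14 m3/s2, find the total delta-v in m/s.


V1 = sqrt(mu/r1) = 7561.19 m/s
dV1 = V1*(sqrt(2*r2/(r1+r2)) - 1) = 1824.21 m/s
V2 = sqrt(mu/r2) = 4128.22 m/s
dV2 = V2*(1 - sqrt(2*r1/(r1+r2))) = 1330.54 m/s
Total dV = 3155 m/s

3155 m/s


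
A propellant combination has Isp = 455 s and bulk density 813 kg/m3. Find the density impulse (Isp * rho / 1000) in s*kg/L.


rho*Isp = 455 * 813 / 1000 = 370 s*kg/L

370 s*kg/L


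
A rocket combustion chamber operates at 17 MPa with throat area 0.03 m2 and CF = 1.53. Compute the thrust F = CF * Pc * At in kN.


F = 1.53 * 17e6 * 0.03 = 780300.0 N = 780.3 kN

780.3 kN


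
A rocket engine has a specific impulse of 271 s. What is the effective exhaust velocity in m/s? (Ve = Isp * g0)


Ve = Isp * g0 = 271 * 9.81 = 2658.5 m/s

2658.5 m/s


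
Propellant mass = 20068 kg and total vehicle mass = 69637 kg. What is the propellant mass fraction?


PMF = 20068 / 69637 = 0.288

0.288


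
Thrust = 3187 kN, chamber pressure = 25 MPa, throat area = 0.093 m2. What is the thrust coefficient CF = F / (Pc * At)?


CF = 3187000 / (25e6 * 0.093) = 1.37

1.37


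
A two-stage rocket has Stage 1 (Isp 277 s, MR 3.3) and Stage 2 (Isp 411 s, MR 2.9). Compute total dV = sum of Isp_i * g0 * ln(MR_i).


dV1 = 277 * 9.81 * ln(3.3) = 3244.3 m/s
dV2 = 411 * 9.81 * ln(2.9) = 4292.8 m/s
Total dV = 3244.3 + 4292.8 = 7537.1 m/s ~ 7537 m/s

7537 m/s


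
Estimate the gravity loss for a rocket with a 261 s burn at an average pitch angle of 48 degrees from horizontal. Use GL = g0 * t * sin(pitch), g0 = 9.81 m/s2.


GL = 9.81 * 261 * sin(48 deg) = 1903 m/s

1903 m/s


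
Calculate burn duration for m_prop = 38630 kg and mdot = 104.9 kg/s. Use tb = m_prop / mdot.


tb = 38630 / 104.9 = 368.3 s

368.3 s


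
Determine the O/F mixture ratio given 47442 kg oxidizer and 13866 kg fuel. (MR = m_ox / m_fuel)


MR = 47442 / 13866 = 3.42

3.42


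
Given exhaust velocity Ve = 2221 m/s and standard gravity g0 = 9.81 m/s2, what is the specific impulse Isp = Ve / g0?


Isp = Ve / g0 = 2221 / 9.81 = 226.4 s

226.4 s


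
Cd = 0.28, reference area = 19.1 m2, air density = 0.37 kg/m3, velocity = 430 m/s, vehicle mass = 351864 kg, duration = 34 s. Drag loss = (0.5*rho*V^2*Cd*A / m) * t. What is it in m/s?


D = 0.5 * 0.37 * 430^2 * 0.28 * 19.1 = 182936.36 N
a = 182936.36 / 351864 = 0.5199 m/s2
dV = 0.5199 * 34 = 17.7 m/s

17.7 m/s


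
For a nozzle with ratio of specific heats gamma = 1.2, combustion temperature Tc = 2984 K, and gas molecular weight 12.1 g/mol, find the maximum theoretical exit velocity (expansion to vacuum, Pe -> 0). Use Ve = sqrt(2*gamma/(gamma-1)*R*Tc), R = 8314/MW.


R = 8314 / 12.1 = 687.11 J/(kg.K)
Ve = sqrt(2 * 1.2 / (1.2 - 1) * 687.11 * 2984) = 4960 m/s

4960 m/s


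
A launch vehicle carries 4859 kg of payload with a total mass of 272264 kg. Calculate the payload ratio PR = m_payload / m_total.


PR = 4859 / 272264 = 0.0178

0.0178


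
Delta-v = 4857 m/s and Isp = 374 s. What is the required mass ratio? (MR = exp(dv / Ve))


Ve = 374 * 9.81 = 3668.94 m/s
MR = exp(4857 / 3668.94) = 3.758

3.758


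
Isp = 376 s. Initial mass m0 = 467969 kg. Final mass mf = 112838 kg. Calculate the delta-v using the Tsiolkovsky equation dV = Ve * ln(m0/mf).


Ve = 376 * 9.81 = 3688.56 m/s
dV = 3688.56 * ln(467969/112838) = 5247 m/s

5247 m/s


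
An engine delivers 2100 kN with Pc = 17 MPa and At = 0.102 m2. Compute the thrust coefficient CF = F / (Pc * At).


CF = 2100000 / (17e6 * 0.102) = 1.21

1.21


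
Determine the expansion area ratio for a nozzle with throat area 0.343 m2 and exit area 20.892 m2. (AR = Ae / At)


AR = 20.892 / 0.343 = 60.9

60.9


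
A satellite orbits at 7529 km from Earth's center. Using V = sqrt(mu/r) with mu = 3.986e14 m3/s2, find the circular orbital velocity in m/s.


V = sqrt(3.986e14 / 7529000) = 7276 m/s

7276 m/s


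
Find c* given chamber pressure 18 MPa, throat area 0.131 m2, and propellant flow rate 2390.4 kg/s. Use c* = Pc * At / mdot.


c* = 18e6 * 0.131 / 2390.4 = 986 m/s

986 m/s


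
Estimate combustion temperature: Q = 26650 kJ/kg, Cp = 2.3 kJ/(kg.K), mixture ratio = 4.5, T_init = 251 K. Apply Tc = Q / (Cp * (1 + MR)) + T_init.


Tc = 26650 / (2.3 * (1 + 4.5)) + 251 = 2358 K

2358 K


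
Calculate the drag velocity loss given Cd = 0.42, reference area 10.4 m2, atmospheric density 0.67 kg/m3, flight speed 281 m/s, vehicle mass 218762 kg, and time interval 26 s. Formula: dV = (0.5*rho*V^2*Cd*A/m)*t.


D = 0.5 * 0.67 * 281^2 * 0.42 * 10.4 = 115542.05 N
a = 115542.05 / 218762 = 0.5282 m/s2
dV = 0.5282 * 26 = 13.7 m/s

13.7 m/s


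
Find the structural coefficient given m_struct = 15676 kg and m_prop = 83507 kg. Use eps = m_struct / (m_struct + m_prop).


eps = 15676 / (15676 + 83507) = 0.1581

0.1581


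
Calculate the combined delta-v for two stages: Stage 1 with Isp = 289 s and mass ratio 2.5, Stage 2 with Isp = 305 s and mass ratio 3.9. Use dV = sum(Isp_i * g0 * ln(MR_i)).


dV1 = 289 * 9.81 * ln(2.5) = 2597.8 m/s
dV2 = 305 * 9.81 * ln(3.9) = 4072.1 m/s
Total dV = 2597.8 + 4072.1 = 6669.9 m/s ~ 6670 m/s

6670 m/s


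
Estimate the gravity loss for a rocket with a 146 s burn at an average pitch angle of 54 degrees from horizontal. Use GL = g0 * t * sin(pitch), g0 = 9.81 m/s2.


GL = 9.81 * 146 * sin(54 deg) = 1159 m/s

1159 m/s


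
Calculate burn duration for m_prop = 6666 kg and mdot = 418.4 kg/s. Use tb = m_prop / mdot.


tb = 6666 / 418.4 = 15.9 s

15.9 s


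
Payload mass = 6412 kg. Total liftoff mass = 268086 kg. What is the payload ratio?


PR = 6412 / 268086 = 0.0239

0.0239


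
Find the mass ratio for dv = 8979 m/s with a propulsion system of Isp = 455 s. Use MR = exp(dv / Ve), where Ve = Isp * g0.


Ve = 455 * 9.81 = 4463.55 m/s
MR = exp(8979 / 4463.55) = 7.475

7.475


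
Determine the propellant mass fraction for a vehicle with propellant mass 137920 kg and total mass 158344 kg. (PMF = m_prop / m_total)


PMF = 137920 / 158344 = 0.871

0.871


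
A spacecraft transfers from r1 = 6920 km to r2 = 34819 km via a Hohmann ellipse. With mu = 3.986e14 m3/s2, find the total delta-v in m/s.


V1 = sqrt(mu/r1) = 7589.54 m/s
dV1 = V1*(sqrt(2*r2/(r1+r2)) - 1) = 2213.65 m/s
V2 = sqrt(mu/r2) = 3383.46 m/s
dV2 = V2*(1 - sqrt(2*r1/(r1+r2))) = 1435.15 m/s
Total dV = 3649 m/s

3649 m/s


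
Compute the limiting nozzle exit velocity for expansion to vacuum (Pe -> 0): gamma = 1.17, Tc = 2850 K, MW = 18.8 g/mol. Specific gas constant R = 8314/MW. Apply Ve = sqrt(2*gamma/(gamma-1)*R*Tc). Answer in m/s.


R = 8314 / 18.8 = 442.23 J/(kg.K)
Ve = sqrt(2 * 1.17 / (1.17 - 1) * 442.23 * 2850) = 4165 m/s

4165 m/s


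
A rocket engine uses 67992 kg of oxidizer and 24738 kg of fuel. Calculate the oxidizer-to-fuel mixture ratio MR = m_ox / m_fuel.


MR = 67992 / 24738 = 2.75

2.75


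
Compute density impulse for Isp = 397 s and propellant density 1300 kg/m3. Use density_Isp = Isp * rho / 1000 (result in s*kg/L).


rho*Isp = 397 * 1300 / 1000 = 516 s*kg/L

516 s*kg/L


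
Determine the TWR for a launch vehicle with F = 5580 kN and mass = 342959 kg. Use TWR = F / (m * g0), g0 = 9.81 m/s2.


TWR = 5580000 / (342959 * 9.81) = 1.66

1.66


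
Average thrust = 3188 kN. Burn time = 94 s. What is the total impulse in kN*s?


It = 3188 * 94 = 299672 kN*s

299672 kN*s


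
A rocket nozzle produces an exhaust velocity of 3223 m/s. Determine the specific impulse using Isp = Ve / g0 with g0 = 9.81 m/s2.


Isp = Ve / g0 = 3223 / 9.81 = 328.5 s

328.5 s


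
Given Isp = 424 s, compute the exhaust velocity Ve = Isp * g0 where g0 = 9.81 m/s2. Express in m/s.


Ve = Isp * g0 = 424 * 9.81 = 4159.4 m/s

4159.4 m/s


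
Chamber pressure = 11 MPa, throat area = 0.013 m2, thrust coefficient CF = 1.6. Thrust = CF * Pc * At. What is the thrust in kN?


F = 1.6 * 11e6 * 0.013 = 228800.0 N = 228.8 kN

228.8 kN


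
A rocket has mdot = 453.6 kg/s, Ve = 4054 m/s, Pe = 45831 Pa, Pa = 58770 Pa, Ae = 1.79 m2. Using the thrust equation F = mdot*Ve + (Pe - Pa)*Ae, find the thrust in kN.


F = 453.6 * 4054 + (45831 - 58770) * 1.79 = 1.8157e+06 N = 1815.7 kN

1815.7 kN


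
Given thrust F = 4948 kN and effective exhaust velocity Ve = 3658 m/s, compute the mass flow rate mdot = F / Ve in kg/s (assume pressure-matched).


mdot = F / Ve = 4948000 / 3658 = 1352.7 kg/s

1352.7 kg/s


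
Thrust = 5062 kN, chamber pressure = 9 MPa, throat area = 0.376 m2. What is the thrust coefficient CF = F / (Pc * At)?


CF = 5062000 / (9e6 * 0.376) = 1.5

1.5


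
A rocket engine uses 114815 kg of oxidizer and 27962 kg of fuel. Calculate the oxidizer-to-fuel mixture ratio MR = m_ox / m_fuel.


MR = 114815 / 27962 = 4.11

4.11


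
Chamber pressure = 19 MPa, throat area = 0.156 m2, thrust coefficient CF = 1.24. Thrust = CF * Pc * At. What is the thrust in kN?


F = 1.24 * 19e6 * 0.156 = 3.6754e+06 N = 3675.4 kN

3675.4 kN


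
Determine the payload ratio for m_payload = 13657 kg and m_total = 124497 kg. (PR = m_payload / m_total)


PR = 13657 / 124497 = 0.1097

0.1097


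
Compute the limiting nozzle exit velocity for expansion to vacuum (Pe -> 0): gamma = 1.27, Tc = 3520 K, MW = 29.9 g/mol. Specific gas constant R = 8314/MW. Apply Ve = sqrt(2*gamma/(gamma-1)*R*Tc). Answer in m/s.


R = 8314 / 29.9 = 278.06 J/(kg.K)
Ve = sqrt(2 * 1.27 / (1.27 - 1) * 278.06 * 3520) = 3034 m/s

3034 m/s


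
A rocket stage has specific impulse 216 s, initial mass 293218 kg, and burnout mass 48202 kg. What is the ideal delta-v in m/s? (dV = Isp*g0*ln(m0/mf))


Ve = 216 * 9.81 = 2118.96 m/s
dV = 2118.96 * ln(293218/48202) = 3826 m/s

3826 m/s


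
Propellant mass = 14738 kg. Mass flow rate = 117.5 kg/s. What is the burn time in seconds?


tb = 14738 / 117.5 = 125.4 s

125.4 s


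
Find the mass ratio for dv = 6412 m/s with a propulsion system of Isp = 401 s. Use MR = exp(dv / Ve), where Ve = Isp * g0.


Ve = 401 * 9.81 = 3933.81 m/s
MR = exp(6412 / 3933.81) = 5.104

5.104


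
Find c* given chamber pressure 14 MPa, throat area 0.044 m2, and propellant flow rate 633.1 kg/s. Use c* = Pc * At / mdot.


c* = 14e6 * 0.044 / 633.1 = 973 m/s

973 m/s


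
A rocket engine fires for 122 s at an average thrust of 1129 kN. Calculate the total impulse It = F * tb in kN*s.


It = 1129 * 122 = 137738 kN*s

137738 kN*s


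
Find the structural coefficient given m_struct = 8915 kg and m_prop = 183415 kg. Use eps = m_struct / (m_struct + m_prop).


eps = 8915 / (8915 + 183415) = 0.0464

0.0464


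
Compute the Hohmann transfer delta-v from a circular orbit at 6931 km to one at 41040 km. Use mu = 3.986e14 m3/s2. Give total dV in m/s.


V1 = sqrt(mu/r1) = 7583.52 m/s
dV1 = V1*(sqrt(2*r2/(r1+r2)) - 1) = 2336.22 m/s
V2 = sqrt(mu/r2) = 3116.48 m/s
dV2 = V2*(1 - sqrt(2*r1/(r1+r2))) = 1441.2 m/s
Total dV = 3777 m/s

3777 m/s


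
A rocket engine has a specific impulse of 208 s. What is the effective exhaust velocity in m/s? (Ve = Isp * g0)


Ve = Isp * g0 = 208 * 9.81 = 2040.5 m/s

2040.5 m/s


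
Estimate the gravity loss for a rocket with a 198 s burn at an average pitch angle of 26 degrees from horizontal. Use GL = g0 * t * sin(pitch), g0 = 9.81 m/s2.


GL = 9.81 * 198 * sin(26 deg) = 851 m/s

851 m/s


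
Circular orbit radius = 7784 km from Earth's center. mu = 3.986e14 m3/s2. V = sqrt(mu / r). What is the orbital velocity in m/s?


V = sqrt(3.986e14 / 7784000) = 7156 m/s

7156 m/s


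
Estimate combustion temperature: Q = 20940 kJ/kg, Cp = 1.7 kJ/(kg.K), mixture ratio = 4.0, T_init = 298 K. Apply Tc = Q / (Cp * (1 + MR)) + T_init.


Tc = 20940 / (1.7 * (1 + 4.0)) + 298 = 2762 K

2762 K


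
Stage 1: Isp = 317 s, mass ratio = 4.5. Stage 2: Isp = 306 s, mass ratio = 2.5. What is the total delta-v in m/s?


dV1 = 317 * 9.81 * ln(4.5) = 4677.3 m/s
dV2 = 306 * 9.81 * ln(2.5) = 2750.6 m/s
Total dV = 4677.3 + 2750.6 = 7427.9 m/s ~ 7428 m/s

7428 m/s


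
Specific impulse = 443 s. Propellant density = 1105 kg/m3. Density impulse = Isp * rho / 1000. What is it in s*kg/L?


rho*Isp = 443 * 1105 / 1000 = 490 s*kg/L

490 s*kg/L


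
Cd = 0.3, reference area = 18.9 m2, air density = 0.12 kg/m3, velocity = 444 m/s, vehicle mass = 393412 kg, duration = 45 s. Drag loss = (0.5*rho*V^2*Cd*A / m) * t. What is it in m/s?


D = 0.5 * 0.12 * 444^2 * 0.3 * 18.9 = 67065.67 N
a = 67065.67 / 393412 = 0.1705 m/s2
dV = 0.1705 * 45 = 7.7 m/s

7.7 m/s


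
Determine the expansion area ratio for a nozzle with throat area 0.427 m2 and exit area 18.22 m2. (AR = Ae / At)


AR = 18.22 / 0.427 = 42.7

42.7


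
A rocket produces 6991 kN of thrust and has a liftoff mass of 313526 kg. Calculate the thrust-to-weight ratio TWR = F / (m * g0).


TWR = 6991000 / (313526 * 9.81) = 2.27

2.27


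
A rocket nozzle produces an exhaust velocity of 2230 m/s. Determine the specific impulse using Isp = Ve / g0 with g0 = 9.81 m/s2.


Isp = Ve / g0 = 2230 / 9.81 = 227.3 s

227.3 s


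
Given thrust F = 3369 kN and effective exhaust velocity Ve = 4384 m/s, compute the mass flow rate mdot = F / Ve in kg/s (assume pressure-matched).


mdot = F / Ve = 3369000 / 4384 = 768.5 kg/s

768.5 kg/s


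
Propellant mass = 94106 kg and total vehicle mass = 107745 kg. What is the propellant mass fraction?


PMF = 94106 / 107745 = 0.873

0.873


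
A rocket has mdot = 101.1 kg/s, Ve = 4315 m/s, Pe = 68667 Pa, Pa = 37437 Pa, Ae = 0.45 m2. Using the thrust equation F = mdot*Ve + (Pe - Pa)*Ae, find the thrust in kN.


F = 101.1 * 4315 + (68667 - 37437) * 0.45 = 450300.0 N = 450.3 kN

450.3 kN


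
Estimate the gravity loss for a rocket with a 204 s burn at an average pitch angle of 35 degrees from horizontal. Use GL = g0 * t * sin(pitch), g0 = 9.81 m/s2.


GL = 9.81 * 204 * sin(35 deg) = 1148 m/s

1148 m/s


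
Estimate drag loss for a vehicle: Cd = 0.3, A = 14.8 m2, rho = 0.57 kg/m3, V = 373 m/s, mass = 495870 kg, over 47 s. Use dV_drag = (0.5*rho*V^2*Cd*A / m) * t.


D = 0.5 * 0.57 * 373^2 * 0.3 * 14.8 = 176053.84 N
a = 176053.84 / 495870 = 0.355 m/s2
dV = 0.355 * 47 = 16.7 m/s

16.7 m/s


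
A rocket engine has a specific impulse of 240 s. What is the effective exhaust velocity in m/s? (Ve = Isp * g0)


Ve = Isp * g0 = 240 * 9.81 = 2354.4 m/s

2354.4 m/s


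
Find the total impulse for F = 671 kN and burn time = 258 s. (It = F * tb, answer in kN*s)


It = 671 * 258 = 173118 kN*s

173118 kN*s


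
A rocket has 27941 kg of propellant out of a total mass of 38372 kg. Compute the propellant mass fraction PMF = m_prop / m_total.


PMF = 27941 / 38372 = 0.728

0.728


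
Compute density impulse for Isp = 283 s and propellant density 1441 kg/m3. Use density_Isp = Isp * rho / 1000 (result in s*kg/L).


rho*Isp = 283 * 1441 / 1000 = 408 s*kg/L

408 s*kg/L


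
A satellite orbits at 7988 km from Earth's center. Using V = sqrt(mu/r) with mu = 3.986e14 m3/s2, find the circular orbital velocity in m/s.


V = sqrt(3.986e14 / 7988000) = 7064 m/s

7064 m/s


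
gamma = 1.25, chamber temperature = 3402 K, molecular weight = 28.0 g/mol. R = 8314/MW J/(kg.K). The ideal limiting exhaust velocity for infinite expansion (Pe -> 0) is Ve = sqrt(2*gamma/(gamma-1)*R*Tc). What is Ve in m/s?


R = 8314 / 28.0 = 296.93 J/(kg.K)
Ve = sqrt(2 * 1.25 / (1.25 - 1) * 296.93 * 3402) = 3178 m/s

3178 m/s


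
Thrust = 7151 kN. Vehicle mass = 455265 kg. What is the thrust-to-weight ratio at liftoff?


TWR = 7151000 / (455265 * 9.81) = 1.6

1.6


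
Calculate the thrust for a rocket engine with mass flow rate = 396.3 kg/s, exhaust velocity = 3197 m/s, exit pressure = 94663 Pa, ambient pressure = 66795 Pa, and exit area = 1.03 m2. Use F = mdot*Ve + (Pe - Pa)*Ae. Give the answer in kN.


F = 396.3 * 3197 + (94663 - 66795) * 1.03 = 1.2957e+06 N = 1295.7 kN

1295.7 kN


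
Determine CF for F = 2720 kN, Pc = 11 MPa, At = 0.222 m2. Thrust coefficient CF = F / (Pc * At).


CF = 2720000 / (11e6 * 0.222) = 1.11

1.11


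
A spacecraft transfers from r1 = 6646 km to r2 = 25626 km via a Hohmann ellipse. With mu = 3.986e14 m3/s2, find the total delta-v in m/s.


V1 = sqrt(mu/r1) = 7744.41 m/s
dV1 = V1*(sqrt(2*r2/(r1+r2)) - 1) = 2015.16 m/s
V2 = sqrt(mu/r2) = 3943.92 m/s
dV2 = V2*(1 - sqrt(2*r1/(r1+r2))) = 1412.81 m/s
Total dV = 3428 m/s

3428 m/s


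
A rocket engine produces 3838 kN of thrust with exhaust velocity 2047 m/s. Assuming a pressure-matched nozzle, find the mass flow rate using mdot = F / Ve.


mdot = F / Ve = 3838000 / 2047 = 1874.9 kg/s

1874.9 kg/s


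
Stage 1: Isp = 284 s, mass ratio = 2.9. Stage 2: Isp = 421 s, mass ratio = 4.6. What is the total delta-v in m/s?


dV1 = 284 * 9.81 * ln(2.9) = 2966.3 m/s
dV2 = 421 * 9.81 * ln(4.6) = 6302.6 m/s
Total dV = 2966.3 + 6302.6 = 9268.9 m/s ~ 9269 m/s

9269 m/s


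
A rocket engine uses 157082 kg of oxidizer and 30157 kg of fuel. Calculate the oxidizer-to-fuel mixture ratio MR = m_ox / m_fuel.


MR = 157082 / 30157 = 5.21

5.21


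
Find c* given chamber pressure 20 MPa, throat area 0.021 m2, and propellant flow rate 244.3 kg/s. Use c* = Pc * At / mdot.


c* = 20e6 * 0.021 / 244.3 = 1719 m/s

1719 m/s


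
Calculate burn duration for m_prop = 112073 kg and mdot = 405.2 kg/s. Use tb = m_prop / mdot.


tb = 112073 / 405.2 = 276.6 s

276.6 s


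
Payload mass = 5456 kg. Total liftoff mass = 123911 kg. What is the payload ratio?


PR = 5456 / 123911 = 0.044

0.044


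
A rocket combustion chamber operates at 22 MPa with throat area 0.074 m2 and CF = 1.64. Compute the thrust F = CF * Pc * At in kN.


F = 1.64 * 22e6 * 0.074 = 2.6699e+06 N = 2669.9 kN

2669.9 kN


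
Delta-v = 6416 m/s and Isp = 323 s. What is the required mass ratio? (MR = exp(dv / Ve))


Ve = 323 * 9.81 = 3168.63 m/s
MR = exp(6416 / 3168.63) = 7.575

7.575


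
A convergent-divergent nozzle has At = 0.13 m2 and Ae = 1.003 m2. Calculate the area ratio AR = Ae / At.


AR = 1.003 / 0.13 = 7.7

7.7


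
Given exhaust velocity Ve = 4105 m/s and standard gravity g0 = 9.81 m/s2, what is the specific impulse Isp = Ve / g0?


Isp = Ve / g0 = 4105 / 9.81 = 418.5 s

418.5 s


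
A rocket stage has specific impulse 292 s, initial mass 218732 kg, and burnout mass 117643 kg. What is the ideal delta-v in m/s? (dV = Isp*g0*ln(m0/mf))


Ve = 292 * 9.81 = 2864.52 m/s
dV = 2864.52 * ln(218732/117643) = 1777 m/s

1777 m/s


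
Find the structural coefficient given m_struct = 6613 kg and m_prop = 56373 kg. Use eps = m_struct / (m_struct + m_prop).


eps = 6613 / (6613 + 56373) = 0.105

0.105


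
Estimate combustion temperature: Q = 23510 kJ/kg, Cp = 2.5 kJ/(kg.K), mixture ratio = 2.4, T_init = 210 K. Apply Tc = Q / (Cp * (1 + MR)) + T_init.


Tc = 23510 / (2.5 * (1 + 2.4)) + 210 = 2976 K

2976 K


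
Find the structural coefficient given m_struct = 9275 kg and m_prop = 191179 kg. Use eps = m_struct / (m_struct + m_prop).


eps = 9275 / (9275 + 191179) = 0.0463

0.0463


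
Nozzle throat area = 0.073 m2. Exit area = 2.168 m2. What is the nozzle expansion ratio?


AR = 2.168 / 0.073 = 29.7

29.7


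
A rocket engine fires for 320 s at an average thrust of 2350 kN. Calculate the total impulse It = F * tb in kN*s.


It = 2350 * 320 = 752000 kN*s

752000 kN*s


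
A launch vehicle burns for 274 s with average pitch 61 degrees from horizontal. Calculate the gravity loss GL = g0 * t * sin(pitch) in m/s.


GL = 9.81 * 274 * sin(61 deg) = 2351 m/s

2351 m/s


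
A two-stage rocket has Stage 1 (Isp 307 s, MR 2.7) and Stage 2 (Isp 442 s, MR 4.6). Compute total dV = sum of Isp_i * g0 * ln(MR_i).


dV1 = 307 * 9.81 * ln(2.7) = 2991.3 m/s
dV2 = 442 * 9.81 * ln(4.6) = 6617.0 m/s
Total dV = 2991.3 + 6617.0 = 9608.3 m/s ~ 9608 m/s

9608 m/s


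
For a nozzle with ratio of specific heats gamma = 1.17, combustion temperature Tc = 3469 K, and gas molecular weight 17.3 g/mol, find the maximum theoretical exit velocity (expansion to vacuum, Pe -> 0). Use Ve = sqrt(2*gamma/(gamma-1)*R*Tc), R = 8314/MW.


R = 8314 / 17.3 = 480.58 J/(kg.K)
Ve = sqrt(2 * 1.17 / (1.17 - 1) * 480.58 * 3469) = 4790 m/s

4790 m/s


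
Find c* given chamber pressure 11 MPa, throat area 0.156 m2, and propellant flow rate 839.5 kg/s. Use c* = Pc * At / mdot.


c* = 11e6 * 0.156 / 839.5 = 2044 m/s

2044 m/s


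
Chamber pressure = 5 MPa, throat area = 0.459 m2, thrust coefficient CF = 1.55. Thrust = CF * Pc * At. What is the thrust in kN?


F = 1.55 * 5e6 * 0.459 = 3.5572e+06 N = 3557.2 kN

3557.2 kN


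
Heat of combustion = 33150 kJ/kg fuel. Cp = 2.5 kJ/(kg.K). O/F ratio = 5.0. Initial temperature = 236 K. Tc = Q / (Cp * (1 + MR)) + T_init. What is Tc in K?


Tc = 33150 / (2.5 * (1 + 5.0)) + 236 = 2446 K

2446 K


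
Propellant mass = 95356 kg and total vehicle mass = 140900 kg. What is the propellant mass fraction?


PMF = 95356 / 140900 = 0.677

0.677


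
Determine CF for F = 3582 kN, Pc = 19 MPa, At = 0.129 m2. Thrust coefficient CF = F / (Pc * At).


CF = 3582000 / (19e6 * 0.129) = 1.46

1.46


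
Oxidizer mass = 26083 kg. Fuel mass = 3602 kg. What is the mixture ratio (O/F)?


MR = 26083 / 3602 = 7.24

7.24


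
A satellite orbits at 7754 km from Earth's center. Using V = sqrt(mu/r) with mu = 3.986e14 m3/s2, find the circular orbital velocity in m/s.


V = sqrt(3.986e14 / 7754000) = 7170 m/s

7170 m/s


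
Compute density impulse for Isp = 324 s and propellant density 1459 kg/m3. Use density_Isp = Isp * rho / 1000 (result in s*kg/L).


rho*Isp = 324 * 1459 / 1000 = 473 s*kg/L

473 s*kg/L


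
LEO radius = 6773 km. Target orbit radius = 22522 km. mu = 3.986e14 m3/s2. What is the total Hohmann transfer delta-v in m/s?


V1 = sqrt(mu/r1) = 7671.46 m/s
dV1 = V1*(sqrt(2*r2/(r1+r2)) - 1) = 1841.15 m/s
V2 = sqrt(mu/r2) = 4206.93 m/s
dV2 = V2*(1 - sqrt(2*r1/(r1+r2))) = 1346.22 m/s
Total dV = 3187 m/s

3187 m/s


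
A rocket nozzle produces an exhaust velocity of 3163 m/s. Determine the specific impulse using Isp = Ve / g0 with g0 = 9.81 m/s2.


Isp = Ve / g0 = 3163 / 9.81 = 322.4 s

322.4 s


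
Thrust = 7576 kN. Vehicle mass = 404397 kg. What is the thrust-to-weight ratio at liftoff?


TWR = 7576000 / (404397 * 9.81) = 1.91

1.91


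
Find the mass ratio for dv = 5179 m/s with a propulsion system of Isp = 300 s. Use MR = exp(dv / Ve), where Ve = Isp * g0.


Ve = 300 * 9.81 = 2943.0 m/s
MR = exp(5179 / 2943.0) = 5.811

5.811


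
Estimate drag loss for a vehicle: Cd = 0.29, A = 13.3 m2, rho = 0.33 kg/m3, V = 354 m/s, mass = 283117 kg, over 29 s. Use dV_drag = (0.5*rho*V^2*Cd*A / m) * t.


D = 0.5 * 0.33 * 354^2 * 0.29 * 13.3 = 79751.73 N
a = 79751.73 / 283117 = 0.2817 m/s2
dV = 0.2817 * 29 = 8.2 m/s

8.2 m/s


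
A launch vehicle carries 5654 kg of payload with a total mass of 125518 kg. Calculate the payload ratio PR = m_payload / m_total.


PR = 5654 / 125518 = 0.045

0.045


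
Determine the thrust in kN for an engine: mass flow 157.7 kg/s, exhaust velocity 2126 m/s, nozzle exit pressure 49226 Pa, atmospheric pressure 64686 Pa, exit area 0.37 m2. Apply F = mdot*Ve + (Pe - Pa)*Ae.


F = 157.7 * 2126 + (49226 - 64686) * 0.37 = 329550.0 N = 329.6 kN

329.6 kN


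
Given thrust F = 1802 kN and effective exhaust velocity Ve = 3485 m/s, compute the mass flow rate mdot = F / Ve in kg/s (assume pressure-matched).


mdot = F / Ve = 1802000 / 3485 = 517.1 kg/s

517.1 kg/s


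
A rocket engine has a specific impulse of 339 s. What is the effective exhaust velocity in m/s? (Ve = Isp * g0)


Ve = Isp * g0 = 339 * 9.81 = 3325.6 m/s

3325.6 m/s


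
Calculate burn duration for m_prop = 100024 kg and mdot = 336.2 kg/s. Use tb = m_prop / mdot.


tb = 100024 / 336.2 = 297.5 s

297.5 s


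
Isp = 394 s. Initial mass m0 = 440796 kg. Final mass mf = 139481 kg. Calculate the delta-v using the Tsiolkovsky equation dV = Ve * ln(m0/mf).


Ve = 394 * 9.81 = 3865.14 m/s
dV = 3865.14 * ln(440796/139481) = 4447 m/s

4447 m/s


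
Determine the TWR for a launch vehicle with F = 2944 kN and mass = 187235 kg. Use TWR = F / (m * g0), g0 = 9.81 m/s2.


TWR = 2944000 / (187235 * 9.81) = 1.6

1.6


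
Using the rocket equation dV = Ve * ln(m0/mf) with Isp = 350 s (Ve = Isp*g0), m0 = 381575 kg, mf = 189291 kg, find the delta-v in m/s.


Ve = 350 * 9.81 = 3433.5 m/s
dV = 3433.5 * ln(381575/189291) = 2407 m/s

2407 m/s


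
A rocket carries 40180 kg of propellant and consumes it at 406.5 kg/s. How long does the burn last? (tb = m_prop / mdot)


tb = 40180 / 406.5 = 98.8 s

98.8 s


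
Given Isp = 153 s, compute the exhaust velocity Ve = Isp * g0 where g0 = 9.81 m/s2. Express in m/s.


Ve = Isp * g0 = 153 * 9.81 = 1500.9 m/s

1500.9 m/s


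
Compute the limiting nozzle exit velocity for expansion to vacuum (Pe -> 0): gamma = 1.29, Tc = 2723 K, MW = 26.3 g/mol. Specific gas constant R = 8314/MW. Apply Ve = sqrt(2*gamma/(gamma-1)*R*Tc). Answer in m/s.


R = 8314 / 26.3 = 316.12 J/(kg.K)
Ve = sqrt(2 * 1.29 / (1.29 - 1) * 316.12 * 2723) = 2767 m/s

2767 m/s


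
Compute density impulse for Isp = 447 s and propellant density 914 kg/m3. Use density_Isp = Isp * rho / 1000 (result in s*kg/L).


rho*Isp = 447 * 914 / 1000 = 409 s*kg/L

409 s*kg/L


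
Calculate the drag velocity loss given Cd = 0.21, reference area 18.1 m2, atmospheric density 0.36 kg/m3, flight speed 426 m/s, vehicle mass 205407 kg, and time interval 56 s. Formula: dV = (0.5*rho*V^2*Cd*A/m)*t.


D = 0.5 * 0.36 * 426^2 * 0.21 * 18.1 = 124162.25 N
a = 124162.25 / 205407 = 0.6045 m/s2
dV = 0.6045 * 56 = 33.9 m/s

33.9 m/s


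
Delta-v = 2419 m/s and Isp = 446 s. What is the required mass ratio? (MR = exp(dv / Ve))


Ve = 446 * 9.81 = 4375.26 m/s
MR = exp(2419 / 4375.26) = 1.738

1.738


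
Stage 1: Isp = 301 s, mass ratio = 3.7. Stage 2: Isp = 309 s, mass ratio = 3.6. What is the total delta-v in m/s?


dV1 = 301 * 9.81 * ln(3.7) = 3863.3 m/s
dV2 = 309 * 9.81 * ln(3.6) = 3882.9 m/s
Total dV = 3863.3 + 3882.9 = 7746.2 m/s ~ 7746 m/s

7746 m/s


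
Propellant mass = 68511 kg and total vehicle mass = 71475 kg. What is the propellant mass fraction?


PMF = 68511 / 71475 = 0.959

0.959


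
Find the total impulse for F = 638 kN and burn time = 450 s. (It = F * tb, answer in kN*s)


It = 638 * 450 = 287100 kN*s

287100 kN*s


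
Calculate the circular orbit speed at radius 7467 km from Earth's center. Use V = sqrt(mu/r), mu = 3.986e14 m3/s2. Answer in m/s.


V = sqrt(3.986e14 / 7467000) = 7306 m/s

7306 m/s


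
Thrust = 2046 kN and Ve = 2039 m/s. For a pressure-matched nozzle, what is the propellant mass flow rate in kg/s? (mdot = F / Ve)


mdot = F / Ve = 2046000 / 2039 = 1003.4 kg/s

1003.4 kg/s


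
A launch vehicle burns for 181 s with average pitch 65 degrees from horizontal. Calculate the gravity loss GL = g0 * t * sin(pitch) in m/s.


GL = 9.81 * 181 * sin(65 deg) = 1609 m/s

1609 m/s


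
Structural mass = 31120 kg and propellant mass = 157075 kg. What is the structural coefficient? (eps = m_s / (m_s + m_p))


eps = 31120 / (31120 + 157075) = 0.1654

0.1654


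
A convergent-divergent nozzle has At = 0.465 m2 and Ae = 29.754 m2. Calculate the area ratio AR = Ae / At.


AR = 29.754 / 0.465 = 64.0

64.0


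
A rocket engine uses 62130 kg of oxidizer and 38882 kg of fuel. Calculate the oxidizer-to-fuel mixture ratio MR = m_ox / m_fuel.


MR = 62130 / 38882 = 1.6

1.6


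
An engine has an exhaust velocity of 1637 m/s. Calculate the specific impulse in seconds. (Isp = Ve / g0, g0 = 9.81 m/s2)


Isp = Ve / g0 = 1637 / 9.81 = 166.9 s

166.9 s


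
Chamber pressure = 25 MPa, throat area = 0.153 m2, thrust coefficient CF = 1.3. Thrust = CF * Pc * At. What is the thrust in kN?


F = 1.3 * 25e6 * 0.153 = 4.9725e+06 N = 4972.5 kN

4972.5 kN


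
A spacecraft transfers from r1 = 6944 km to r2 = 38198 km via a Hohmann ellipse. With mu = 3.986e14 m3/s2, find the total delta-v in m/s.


V1 = sqrt(mu/r1) = 7576.42 m/s
dV1 = V1*(sqrt(2*r2/(r1+r2)) - 1) = 2279.77 m/s
V2 = sqrt(mu/r2) = 3230.34 m/s
dV2 = V2*(1 - sqrt(2*r1/(r1+r2))) = 1438.59 m/s
Total dV = 3718 m/s

3718 m/s


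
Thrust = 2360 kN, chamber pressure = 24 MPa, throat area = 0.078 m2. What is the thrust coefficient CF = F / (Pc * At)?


CF = 2360000 / (24e6 * 0.078) = 1.26

1.26


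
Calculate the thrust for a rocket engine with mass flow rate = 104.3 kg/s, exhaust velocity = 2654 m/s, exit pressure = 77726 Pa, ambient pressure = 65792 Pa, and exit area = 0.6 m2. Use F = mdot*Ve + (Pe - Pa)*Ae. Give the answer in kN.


F = 104.3 * 2654 + (77726 - 65792) * 0.6 = 283973.0 N = 284.0 kN

284.0 kN


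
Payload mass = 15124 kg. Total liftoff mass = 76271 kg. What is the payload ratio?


PR = 15124 / 76271 = 0.1983

0.1983


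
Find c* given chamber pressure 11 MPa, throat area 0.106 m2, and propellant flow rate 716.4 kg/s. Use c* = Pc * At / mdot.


c* = 11e6 * 0.106 / 716.4 = 1628 m/s

1628 m/s


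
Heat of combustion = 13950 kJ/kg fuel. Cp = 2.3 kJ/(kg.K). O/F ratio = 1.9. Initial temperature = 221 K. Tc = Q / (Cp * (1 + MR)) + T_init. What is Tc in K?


Tc = 13950 / (2.3 * (1 + 1.9)) + 221 = 2312 K

2312 K


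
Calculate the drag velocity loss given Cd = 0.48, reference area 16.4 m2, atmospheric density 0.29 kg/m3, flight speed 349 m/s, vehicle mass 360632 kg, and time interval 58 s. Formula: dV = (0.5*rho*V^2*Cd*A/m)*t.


D = 0.5 * 0.29 * 349^2 * 0.48 * 16.4 = 139028.53 N
a = 139028.53 / 360632 = 0.3855 m/s2
dV = 0.3855 * 58 = 22.4 m/s

22.4 m/s


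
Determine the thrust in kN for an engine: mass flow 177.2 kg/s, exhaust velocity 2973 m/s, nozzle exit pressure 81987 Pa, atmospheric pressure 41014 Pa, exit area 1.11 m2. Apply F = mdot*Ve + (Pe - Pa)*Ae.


F = 177.2 * 2973 + (81987 - 41014) * 1.11 = 572296.0 N = 572.3 kN

572.3 kN


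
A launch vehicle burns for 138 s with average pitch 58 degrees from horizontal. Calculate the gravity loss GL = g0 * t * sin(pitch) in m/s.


GL = 9.81 * 138 * sin(58 deg) = 1148 m/s

1148 m/s


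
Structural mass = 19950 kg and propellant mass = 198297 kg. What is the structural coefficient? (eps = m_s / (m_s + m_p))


eps = 19950 / (19950 + 198297) = 0.0914

0.0914


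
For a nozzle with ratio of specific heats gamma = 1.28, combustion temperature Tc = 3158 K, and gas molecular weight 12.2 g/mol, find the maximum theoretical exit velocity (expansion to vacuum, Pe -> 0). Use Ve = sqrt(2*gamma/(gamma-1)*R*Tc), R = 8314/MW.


R = 8314 / 12.2 = 681.48 J/(kg.K)
Ve = sqrt(2 * 1.28 / (1.28 - 1) * 681.48 * 3158) = 4436 m/s

4436 m/s


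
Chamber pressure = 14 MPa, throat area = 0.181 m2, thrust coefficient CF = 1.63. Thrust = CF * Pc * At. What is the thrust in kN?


F = 1.63 * 14e6 * 0.181 = 4.1304e+06 N = 4130.4 kN

4130.4 kN


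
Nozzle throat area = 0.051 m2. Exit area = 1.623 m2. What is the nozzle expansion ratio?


AR = 1.623 / 0.051 = 31.8

31.8


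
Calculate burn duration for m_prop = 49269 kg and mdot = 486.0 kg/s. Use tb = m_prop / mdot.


tb = 49269 / 486.0 = 101.4 s

101.4 s


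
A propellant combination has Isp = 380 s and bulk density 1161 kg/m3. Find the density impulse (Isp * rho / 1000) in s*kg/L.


rho*Isp = 380 * 1161 / 1000 = 441 s*kg/L

441 s*kg/L
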